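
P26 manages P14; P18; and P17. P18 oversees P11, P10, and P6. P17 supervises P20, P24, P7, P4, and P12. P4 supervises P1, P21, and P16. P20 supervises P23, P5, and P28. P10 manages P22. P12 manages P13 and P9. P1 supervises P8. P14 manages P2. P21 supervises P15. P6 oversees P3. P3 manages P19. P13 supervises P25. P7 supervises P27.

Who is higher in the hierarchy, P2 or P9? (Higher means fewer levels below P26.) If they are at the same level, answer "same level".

P2

P2 is 2 levels below P26; P9 is 3. P2 is higher.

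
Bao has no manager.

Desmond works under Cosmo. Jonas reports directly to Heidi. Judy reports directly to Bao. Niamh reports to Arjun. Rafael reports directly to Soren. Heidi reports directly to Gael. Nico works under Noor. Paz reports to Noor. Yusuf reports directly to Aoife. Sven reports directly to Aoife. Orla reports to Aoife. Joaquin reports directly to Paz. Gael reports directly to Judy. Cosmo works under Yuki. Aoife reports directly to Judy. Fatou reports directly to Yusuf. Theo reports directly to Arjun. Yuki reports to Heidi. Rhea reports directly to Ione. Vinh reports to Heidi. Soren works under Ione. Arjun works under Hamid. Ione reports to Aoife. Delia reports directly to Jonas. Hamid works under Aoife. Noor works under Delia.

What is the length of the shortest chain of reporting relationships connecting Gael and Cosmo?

Cosmo is in Gael's organization: the chain from Cosmo up to Gael is Cosmo → Yuki → Heidi → Gael, which is 3 links.

3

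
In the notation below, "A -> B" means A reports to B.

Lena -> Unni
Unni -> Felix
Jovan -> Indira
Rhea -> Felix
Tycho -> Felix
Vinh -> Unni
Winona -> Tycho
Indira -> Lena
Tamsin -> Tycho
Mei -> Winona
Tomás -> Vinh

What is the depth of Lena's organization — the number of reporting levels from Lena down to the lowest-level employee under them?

2

The longest chain under Lena runs Lena → Indira → Jovan, which is 2 levels below Lena.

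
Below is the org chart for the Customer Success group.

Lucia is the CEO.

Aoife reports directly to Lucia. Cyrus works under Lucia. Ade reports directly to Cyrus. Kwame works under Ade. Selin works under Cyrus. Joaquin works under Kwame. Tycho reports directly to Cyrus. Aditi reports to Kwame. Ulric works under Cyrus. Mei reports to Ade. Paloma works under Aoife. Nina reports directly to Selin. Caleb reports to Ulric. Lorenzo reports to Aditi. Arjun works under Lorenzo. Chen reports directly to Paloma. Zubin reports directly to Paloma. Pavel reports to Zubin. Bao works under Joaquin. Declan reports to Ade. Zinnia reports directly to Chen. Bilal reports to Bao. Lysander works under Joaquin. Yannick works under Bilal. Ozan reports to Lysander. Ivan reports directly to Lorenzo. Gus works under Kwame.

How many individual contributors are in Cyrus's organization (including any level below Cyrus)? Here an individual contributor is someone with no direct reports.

The people in Cyrus's organization with no one reporting to them are Caleb, Tycho, Nina, Declan, Mei, Gus, Ivan, Arjun, Ozan, Yannick. That is 10.

10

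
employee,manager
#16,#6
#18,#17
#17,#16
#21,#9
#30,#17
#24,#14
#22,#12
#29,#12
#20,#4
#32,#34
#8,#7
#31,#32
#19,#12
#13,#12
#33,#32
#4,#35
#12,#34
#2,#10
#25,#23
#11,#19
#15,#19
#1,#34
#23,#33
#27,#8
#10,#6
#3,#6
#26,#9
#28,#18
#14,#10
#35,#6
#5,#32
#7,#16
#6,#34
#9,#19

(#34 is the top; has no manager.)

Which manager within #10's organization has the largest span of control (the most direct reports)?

#10

Direct-report counts within #10's organization: #10 has 2; #14 has 1. The largest is 2, held by #10.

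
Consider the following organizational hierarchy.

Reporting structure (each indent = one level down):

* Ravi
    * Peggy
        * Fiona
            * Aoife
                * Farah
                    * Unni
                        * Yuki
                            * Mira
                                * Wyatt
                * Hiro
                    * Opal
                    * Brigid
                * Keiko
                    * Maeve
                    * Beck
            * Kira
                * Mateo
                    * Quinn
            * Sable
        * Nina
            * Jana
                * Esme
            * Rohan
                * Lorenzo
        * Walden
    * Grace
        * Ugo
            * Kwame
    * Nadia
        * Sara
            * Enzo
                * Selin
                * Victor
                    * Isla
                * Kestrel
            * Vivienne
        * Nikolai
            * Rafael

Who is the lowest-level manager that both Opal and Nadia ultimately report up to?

Ravi

Opal's chain of managers is Hiro, Aoife, Fiona, Peggy, Ravi. Nadia's chain of managers is Ravi. The first manager that appears in both chains is Ravi.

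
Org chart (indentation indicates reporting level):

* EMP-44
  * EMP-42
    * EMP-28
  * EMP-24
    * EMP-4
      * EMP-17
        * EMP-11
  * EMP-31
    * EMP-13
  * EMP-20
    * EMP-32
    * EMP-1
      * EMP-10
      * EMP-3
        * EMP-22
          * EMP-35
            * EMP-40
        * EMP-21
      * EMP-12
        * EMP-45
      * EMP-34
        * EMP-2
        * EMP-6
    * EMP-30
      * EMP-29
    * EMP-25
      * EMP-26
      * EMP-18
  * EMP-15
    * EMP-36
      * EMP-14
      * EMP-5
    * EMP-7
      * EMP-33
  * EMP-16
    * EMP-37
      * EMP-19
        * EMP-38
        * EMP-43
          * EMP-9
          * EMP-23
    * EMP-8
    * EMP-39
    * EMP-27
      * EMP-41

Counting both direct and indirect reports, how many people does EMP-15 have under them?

5

EMP-15 directly manages EMP-36, EMP-7. Under EMP-36: EMP-5, EMP-14 (2). Under EMP-7: EMP-33 (1). So EMP-15's organization is 2 direct reports plus everyone under them: 3 + 2 = 5.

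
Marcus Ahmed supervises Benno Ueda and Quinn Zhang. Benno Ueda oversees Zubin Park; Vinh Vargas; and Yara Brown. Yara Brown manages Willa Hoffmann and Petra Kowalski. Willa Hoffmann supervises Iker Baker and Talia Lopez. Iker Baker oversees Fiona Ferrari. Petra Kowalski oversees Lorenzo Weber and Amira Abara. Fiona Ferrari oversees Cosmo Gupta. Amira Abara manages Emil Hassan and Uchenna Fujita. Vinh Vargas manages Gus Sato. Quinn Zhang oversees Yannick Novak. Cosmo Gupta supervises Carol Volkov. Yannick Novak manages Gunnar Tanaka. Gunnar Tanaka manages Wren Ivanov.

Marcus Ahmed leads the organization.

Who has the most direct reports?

Direct-report counts: Marcus Ahmed has 2; Quinn Zhang has 1; Yannick Novak has 1; Gunnar Tanaka has 1; Benno Ueda has 3; Vinh Vargas has 1; Yara Brown has 2; Petra Kowalski has 2; Amira Abara has 2; Willa Hoffmann has 2; Iker Baker has 1; Fiona Ferrari has 1; Cosmo Gupta has 1. The largest is 3, held by Benno Ueda.

Benno Ueda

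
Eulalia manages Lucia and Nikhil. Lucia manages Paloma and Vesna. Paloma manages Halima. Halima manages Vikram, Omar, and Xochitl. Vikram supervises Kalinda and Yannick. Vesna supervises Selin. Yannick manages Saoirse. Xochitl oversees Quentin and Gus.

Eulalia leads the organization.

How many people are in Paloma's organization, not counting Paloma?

9

Paloma directly manages Halima. Under Halima: Xochitl, Gus, Quentin, Omar, Vikram, Yannick, Saoirse, Kalinda (8). That's 9 in total.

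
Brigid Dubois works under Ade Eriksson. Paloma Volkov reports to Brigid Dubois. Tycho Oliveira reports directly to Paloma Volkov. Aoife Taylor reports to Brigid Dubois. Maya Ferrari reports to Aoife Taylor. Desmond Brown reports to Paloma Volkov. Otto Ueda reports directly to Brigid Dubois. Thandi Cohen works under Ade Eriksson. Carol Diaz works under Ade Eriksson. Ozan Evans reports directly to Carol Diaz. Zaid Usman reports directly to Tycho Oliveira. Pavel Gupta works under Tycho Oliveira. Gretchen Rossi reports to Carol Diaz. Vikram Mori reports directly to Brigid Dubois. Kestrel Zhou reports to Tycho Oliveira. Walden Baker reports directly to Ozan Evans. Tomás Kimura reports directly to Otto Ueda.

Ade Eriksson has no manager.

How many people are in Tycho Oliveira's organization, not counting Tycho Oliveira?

3

Tycho Oliveira directly manages Zaid Usman, Pavel Gupta, Kestrel Zhou. Zaid Usman has no reports. Pavel Gupta has no reports. Kestrel Zhou has no reports. So Tycho Oliveira's organization is 3 direct reports plus everyone under them: 1 + 1 + 1 = 3.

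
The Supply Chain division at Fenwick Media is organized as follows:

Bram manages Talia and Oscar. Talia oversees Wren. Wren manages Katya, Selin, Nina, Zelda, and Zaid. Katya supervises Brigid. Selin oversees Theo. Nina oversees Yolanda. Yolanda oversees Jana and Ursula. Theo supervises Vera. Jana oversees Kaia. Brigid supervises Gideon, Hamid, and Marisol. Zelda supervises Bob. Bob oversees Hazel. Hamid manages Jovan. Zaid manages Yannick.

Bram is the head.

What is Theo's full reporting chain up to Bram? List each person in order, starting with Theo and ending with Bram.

Theo reports to Selin. Selin reports to Wren. Wren reports to Talia. Talia reports to Bram. Bram is at the top.

Theo -> Selin -> Wren -> Talia -> Bram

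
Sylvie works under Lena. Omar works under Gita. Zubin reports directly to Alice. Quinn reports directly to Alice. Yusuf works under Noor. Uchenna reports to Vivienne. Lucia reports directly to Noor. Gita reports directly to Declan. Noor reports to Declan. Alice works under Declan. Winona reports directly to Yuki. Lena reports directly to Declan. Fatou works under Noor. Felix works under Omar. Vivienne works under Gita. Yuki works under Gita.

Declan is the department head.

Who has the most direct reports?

Declan

Direct-report counts: Declan has 4; Gita has 3; Yuki has 1; Vivienne has 1; Omar has 1; Noor has 3; Lena has 1; Alice has 2. The largest is 4, held by Declan.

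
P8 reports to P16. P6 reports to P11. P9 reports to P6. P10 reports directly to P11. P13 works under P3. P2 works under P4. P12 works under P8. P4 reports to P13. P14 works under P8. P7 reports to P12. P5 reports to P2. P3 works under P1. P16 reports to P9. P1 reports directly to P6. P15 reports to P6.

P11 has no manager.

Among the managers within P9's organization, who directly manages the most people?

Direct-report counts within P9's organization: P9 has 1; P16 has 1; P8 has 2; P12 has 1. The largest is 2, held by P8.

P8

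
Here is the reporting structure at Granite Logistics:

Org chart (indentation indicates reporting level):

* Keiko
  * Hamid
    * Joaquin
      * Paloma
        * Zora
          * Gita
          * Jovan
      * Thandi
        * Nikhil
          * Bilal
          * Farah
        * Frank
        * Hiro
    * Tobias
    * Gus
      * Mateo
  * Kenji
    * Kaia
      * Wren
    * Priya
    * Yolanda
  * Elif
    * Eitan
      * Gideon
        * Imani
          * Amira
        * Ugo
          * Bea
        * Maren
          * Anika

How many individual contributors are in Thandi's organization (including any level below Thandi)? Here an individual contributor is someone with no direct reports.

The people in Thandi's organization with no one reporting to them are Hiro, Frank, Farah, Bilal. That is 4.

4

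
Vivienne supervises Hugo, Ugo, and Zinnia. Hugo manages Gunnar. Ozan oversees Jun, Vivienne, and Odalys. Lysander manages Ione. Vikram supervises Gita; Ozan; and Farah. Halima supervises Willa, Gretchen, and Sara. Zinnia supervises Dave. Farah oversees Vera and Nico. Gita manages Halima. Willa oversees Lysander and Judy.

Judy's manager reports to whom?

Halima

Judy reports to Willa, and Willa reports to Halima. So Judy's skip-level manager is Halima.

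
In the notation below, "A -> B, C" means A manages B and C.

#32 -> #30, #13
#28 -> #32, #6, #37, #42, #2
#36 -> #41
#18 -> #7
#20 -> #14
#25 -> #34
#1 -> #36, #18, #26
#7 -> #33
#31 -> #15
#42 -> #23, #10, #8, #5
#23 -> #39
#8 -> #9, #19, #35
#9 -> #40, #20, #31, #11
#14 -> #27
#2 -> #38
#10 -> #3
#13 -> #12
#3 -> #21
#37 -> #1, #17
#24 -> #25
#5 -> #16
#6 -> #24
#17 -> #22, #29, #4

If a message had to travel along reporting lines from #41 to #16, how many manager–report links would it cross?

#41 is 4 levels below #28, and #16 is 3 levels below #28 (their lowest common manager). The shortest path runs up from #41 to #28 and back down to #16: 4 + 3 = 7 links.

7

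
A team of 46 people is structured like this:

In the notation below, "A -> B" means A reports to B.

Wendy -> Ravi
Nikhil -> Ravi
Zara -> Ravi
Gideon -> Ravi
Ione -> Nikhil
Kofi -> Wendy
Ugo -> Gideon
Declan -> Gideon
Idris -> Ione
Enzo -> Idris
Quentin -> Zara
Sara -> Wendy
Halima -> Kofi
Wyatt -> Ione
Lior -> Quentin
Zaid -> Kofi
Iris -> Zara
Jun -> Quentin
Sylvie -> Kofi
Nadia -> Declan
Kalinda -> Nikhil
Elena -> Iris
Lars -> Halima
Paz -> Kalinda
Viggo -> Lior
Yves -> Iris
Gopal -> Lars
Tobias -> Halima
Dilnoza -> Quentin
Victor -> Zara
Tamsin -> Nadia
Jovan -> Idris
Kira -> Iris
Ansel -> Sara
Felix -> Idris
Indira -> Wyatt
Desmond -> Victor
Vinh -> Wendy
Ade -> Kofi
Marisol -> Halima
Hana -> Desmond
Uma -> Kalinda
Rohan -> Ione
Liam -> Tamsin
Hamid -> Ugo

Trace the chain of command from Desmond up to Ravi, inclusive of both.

Desmond reports to Victor. Victor reports to Zara. Zara reports to Ravi. Ravi is at the top.

Desmond -> Victor -> Zara -> Ravi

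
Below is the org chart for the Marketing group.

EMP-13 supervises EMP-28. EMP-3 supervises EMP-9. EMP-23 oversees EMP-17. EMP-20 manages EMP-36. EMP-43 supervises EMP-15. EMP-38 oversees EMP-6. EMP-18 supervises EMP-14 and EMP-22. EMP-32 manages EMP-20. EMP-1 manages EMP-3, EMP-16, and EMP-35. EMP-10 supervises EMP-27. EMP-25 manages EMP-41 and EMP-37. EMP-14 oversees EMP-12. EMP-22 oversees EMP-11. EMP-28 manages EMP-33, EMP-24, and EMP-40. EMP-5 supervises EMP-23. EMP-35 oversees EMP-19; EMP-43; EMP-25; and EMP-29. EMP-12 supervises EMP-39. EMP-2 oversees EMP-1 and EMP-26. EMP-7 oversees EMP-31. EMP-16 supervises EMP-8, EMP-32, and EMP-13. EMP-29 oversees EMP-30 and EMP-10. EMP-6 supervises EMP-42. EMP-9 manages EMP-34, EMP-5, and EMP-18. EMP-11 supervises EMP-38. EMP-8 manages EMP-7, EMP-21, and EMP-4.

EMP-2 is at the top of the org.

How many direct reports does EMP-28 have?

EMP-28 directly manages EMP-40, EMP-24, EMP-33. That is 3 direct reports.

3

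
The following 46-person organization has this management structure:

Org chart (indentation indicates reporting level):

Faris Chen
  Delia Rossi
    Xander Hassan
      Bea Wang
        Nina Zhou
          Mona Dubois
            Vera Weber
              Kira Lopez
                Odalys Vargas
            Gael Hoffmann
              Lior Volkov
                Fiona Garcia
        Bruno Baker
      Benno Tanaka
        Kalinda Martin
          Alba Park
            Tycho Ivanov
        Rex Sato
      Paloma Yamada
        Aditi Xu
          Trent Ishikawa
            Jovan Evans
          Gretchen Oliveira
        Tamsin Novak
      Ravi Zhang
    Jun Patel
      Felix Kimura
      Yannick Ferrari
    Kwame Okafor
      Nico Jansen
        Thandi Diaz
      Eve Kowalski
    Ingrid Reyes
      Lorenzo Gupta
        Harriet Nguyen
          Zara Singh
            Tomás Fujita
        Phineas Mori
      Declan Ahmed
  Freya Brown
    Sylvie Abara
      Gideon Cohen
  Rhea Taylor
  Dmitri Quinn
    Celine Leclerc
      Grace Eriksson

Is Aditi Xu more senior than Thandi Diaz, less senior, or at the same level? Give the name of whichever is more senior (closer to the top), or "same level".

Both Aditi Xu and Thandi Diaz are 4 levels below Faris Chen.

same level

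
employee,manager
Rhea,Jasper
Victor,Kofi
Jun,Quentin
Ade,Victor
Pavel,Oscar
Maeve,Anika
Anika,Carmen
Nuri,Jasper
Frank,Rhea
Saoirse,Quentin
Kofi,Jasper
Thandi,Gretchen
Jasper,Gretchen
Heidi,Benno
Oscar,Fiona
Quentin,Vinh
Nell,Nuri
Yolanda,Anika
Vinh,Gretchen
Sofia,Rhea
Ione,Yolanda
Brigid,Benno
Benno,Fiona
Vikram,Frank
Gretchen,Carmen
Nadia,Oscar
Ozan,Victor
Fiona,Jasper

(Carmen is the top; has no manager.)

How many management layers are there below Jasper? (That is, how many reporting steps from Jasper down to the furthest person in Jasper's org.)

The longest chain under Jasper runs Jasper → Kofi → Victor → Ozan, which is 3 levels below Jasper.

3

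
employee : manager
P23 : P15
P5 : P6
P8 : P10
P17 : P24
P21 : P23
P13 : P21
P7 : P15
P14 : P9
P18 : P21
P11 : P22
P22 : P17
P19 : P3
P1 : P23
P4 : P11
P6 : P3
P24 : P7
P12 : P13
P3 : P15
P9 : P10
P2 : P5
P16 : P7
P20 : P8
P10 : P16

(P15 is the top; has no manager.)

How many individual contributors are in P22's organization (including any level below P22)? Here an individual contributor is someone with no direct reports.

1

The only person in P22's organization with no one reporting to them is P4. That is 1.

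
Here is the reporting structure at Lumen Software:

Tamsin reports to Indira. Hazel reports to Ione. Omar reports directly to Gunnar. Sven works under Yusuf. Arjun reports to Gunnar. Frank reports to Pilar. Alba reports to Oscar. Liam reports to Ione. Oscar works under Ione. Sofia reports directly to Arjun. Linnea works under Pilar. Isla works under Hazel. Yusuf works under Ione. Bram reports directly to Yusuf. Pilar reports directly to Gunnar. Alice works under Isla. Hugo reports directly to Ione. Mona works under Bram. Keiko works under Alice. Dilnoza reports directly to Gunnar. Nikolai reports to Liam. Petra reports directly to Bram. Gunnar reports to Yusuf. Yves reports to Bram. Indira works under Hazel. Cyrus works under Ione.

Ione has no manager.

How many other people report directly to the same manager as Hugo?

Hugo reports to Ione. Ione's other direct reports are Yusuf, Liam, Hazel, Cyrus, Oscar — 5 peers.

5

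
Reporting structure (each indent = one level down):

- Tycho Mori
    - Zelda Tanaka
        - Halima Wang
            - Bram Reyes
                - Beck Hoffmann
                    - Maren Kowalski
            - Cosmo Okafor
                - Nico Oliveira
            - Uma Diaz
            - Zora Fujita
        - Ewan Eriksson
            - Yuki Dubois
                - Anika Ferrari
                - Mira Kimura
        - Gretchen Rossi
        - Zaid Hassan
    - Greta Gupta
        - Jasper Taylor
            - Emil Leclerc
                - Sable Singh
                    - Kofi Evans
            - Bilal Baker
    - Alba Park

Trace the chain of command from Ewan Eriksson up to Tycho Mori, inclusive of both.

Ewan Eriksson reports to Zelda Tanaka. Zelda Tanaka reports to Tycho Mori. Tycho Mori is at the top.

Ewan Eriksson -> Zelda Tanaka -> Tycho Mori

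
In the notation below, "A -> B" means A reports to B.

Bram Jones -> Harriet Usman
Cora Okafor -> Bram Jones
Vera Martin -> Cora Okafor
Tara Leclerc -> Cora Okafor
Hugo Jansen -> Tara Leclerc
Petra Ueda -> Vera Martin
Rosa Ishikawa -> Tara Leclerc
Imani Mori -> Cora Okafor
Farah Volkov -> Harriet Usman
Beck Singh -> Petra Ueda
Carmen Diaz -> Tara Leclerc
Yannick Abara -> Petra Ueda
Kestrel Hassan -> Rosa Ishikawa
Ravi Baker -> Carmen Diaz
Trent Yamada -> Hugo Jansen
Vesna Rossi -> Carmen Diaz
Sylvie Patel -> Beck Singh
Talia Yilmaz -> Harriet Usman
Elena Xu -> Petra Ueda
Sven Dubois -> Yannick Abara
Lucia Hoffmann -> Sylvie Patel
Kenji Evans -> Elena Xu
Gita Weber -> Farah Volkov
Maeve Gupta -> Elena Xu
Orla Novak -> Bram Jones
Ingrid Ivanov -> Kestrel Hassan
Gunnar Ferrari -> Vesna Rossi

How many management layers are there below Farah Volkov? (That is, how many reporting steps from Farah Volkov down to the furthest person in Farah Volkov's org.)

1

The longest chain under Farah Volkov runs Farah Volkov → Gita Weber, which is 1 level below Farah Volkov.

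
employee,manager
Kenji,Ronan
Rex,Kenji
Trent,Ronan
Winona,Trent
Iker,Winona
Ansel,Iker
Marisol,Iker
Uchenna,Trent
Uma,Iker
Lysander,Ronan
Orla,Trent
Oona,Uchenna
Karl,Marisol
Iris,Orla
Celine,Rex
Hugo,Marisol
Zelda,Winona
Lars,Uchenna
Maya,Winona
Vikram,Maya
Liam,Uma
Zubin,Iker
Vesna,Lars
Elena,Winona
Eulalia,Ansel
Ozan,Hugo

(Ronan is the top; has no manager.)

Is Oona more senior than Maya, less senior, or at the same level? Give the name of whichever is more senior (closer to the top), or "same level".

Both Oona and Maya are 3 levels below Ronan.

same level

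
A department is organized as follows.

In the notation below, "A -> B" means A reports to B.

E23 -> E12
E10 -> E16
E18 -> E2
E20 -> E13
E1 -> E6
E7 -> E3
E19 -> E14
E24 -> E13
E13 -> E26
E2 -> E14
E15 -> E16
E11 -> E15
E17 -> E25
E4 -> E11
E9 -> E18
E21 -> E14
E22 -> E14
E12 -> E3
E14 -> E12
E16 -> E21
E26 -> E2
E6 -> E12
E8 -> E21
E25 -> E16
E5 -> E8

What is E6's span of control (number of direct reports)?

E6 directly manages E1. That is 1 direct report.

1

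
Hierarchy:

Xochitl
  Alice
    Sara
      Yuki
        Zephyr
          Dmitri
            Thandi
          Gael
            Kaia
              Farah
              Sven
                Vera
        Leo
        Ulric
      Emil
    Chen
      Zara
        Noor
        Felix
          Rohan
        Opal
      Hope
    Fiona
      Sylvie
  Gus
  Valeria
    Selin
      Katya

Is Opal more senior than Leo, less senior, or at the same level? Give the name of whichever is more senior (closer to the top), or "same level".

same level

Both Opal and Leo are 4 levels below Xochitl.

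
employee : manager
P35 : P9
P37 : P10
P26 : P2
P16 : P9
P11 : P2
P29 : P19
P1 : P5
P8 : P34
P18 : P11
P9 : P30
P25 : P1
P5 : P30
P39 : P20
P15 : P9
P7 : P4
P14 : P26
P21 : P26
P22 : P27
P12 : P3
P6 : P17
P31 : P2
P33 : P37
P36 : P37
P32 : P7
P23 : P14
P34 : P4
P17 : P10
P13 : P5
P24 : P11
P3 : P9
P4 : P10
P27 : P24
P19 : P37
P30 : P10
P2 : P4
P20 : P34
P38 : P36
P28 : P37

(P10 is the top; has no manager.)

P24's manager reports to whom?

P24 reports to P11, and P11 reports to P2. So P24's skip-level manager is P2.

P2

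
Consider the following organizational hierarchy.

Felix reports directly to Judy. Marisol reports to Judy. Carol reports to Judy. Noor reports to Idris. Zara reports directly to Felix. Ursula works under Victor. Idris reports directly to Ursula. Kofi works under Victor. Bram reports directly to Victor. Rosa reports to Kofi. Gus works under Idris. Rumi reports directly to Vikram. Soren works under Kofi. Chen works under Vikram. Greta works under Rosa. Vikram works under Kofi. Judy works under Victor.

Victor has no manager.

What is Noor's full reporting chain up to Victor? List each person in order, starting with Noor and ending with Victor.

Noor -> Idris -> Ursula -> Victor

Noor reports to Idris. Idris reports to Ursula. Ursula reports to Victor. Victor is at the top.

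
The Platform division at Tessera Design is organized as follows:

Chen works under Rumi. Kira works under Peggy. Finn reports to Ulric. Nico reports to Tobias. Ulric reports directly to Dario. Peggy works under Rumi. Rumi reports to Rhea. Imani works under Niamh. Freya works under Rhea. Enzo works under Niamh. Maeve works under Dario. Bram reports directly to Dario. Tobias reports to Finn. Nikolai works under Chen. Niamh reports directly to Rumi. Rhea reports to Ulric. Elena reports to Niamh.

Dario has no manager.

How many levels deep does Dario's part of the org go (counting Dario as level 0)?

5

The longest chain under Dario runs Dario → Ulric → Rhea → Rumi → Peggy → Kira, which is 5 levels below Dario.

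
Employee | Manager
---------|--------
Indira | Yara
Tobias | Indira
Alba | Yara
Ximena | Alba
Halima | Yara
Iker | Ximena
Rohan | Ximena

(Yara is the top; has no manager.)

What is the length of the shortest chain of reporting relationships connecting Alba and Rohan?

Rohan is in Alba's organization: the chain from Rohan up to Alba is Rohan → Ximena → Alba, which is 2 links.

2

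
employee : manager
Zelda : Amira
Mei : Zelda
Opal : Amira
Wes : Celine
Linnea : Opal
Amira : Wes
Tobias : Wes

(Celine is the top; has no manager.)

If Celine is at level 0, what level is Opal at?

Chain from Opal up to Celine: Opal → Amira → Wes → Celine. That is 3 steps up, so Opal is 3 levels below Celine.

3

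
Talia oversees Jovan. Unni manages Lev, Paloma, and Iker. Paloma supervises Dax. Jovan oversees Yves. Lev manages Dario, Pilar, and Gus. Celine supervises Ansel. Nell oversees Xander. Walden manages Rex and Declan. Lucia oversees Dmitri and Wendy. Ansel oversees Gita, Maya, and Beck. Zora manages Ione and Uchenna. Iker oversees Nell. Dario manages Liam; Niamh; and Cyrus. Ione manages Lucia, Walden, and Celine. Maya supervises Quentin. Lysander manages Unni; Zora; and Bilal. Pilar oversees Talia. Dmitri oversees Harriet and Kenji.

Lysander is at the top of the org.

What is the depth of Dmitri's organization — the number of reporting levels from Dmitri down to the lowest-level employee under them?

The longest chain under Dmitri runs Dmitri → Kenji, which is 1 level below Dmitri.

1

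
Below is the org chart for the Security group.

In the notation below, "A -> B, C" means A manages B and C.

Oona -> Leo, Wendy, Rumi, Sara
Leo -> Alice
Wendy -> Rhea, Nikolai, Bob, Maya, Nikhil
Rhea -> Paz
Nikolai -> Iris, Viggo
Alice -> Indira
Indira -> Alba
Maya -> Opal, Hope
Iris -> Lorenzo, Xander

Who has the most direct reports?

Wendy

Direct-report counts: Oona has 4; Wendy has 5; Maya has 2; Nikolai has 2; Iris has 2; Rhea has 1; Leo has 1; Alice has 1; Indira has 1. The largest is 5, held by Wendy.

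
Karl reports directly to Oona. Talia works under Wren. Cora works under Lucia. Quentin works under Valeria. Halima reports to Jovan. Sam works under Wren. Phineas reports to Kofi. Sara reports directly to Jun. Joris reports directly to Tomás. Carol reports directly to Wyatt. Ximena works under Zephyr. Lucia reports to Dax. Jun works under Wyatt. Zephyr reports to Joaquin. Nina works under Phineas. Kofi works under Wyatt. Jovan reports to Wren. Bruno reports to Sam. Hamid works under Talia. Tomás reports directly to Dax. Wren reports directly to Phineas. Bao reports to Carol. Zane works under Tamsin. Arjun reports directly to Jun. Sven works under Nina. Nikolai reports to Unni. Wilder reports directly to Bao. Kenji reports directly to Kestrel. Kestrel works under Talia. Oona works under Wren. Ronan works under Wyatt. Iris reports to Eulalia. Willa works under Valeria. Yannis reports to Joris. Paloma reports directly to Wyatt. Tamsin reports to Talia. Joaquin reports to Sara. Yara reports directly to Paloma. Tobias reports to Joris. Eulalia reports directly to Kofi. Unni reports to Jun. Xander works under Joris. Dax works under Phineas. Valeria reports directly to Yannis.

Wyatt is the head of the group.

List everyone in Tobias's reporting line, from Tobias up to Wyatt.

Tobias -> Joris -> Tomás -> Dax -> Phineas -> Kofi -> Wyatt

Tobias reports to Joris. Joris reports to Tomás. Tomás reports to Dax. Dax reports to Phineas. Phineas reports to Kofi. Kofi reports to Wyatt. Wyatt is at the top.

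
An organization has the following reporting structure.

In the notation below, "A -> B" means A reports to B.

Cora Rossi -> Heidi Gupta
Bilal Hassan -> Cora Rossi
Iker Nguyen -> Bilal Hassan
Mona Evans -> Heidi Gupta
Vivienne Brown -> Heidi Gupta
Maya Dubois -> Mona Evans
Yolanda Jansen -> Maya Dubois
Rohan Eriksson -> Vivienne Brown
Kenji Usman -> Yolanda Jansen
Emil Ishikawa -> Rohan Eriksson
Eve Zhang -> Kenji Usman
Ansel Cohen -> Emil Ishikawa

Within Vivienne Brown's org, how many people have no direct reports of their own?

1

The only person in Vivienne Brown's organization with no one reporting to them is Ansel Cohen. That is 1.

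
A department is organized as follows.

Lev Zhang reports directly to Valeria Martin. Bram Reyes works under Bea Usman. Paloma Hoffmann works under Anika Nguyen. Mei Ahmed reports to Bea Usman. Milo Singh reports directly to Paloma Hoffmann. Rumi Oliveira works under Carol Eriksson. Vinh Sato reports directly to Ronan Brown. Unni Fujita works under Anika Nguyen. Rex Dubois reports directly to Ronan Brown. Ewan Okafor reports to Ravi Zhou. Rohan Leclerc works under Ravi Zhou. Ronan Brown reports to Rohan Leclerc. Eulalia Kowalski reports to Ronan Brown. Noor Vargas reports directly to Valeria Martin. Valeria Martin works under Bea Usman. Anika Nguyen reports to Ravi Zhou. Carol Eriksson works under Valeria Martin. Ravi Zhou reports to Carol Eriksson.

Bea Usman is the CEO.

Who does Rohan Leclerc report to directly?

Rohan Leclerc reports directly to Ravi Zhou.

Ravi Zhou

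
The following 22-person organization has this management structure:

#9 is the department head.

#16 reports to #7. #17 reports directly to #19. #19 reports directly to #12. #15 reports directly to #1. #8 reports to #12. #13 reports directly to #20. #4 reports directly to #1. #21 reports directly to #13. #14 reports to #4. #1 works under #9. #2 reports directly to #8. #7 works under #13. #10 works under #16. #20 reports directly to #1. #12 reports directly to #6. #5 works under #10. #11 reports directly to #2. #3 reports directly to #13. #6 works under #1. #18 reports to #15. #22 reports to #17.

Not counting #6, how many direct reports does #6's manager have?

3

#6 reports to #1. #1's other direct reports are #15, #4, #20 — 3 peers.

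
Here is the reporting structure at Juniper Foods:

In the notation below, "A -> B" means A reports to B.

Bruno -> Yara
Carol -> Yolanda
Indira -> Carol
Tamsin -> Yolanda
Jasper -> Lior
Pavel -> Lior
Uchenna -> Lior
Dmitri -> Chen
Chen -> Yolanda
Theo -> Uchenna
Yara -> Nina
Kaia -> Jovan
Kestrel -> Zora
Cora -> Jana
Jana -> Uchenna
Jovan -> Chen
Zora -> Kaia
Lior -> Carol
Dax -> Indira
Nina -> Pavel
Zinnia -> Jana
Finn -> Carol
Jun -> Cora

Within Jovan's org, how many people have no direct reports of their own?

1

The only person in Jovan's organization with no one reporting to them is Kestrel. That is 1.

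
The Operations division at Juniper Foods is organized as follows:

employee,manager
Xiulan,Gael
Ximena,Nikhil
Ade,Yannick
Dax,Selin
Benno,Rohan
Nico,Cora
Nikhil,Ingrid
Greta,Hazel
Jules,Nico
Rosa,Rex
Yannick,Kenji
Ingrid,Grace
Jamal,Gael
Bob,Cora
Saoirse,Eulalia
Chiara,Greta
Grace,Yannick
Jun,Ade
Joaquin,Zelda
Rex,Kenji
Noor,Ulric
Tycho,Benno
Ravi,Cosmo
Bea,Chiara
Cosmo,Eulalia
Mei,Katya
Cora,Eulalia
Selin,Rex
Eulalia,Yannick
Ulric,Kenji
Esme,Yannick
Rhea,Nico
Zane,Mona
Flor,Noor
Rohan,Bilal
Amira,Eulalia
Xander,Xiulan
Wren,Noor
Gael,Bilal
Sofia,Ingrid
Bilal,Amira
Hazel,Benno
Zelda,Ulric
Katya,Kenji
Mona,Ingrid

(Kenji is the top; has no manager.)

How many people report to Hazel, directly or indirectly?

Hazel directly manages Greta. Under Greta: Chiara, Bea (2). That's 3 in total.

3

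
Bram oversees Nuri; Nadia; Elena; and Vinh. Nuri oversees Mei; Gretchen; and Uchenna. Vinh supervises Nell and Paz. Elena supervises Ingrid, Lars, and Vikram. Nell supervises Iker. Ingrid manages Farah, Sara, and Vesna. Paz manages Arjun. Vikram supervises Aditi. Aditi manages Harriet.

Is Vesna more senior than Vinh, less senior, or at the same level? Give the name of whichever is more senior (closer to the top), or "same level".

Vesna is 3 levels below Bram; Vinh is 1. Vinh is higher.

Vinh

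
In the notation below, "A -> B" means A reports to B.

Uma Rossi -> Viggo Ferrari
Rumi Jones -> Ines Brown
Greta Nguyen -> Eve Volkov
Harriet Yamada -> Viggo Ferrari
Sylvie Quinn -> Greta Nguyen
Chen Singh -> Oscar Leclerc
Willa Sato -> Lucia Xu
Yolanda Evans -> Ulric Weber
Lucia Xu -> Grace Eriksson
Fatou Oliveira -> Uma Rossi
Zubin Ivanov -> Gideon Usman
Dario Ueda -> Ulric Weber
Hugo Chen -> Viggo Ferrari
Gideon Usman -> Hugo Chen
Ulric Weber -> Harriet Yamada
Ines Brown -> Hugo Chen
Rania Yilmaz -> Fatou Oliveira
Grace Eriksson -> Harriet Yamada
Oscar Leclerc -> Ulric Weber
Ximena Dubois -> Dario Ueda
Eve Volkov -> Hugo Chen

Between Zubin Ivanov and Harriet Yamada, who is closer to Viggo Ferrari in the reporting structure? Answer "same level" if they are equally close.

Harriet Yamada

Zubin Ivanov is 3 levels below Viggo Ferrari; Harriet Yamada is 1. Harriet Yamada is higher.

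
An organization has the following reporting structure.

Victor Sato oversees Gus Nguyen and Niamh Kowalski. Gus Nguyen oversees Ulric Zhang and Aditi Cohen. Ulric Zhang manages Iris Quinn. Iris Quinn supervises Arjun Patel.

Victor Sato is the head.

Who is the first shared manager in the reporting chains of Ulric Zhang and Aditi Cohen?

Ulric Zhang's chain of managers is Gus Nguyen, Victor Sato. Aditi Cohen's chain of managers is Gus Nguyen, Victor Sato. The first manager that appears in both chains is Gus Nguyen.

Gus Nguyen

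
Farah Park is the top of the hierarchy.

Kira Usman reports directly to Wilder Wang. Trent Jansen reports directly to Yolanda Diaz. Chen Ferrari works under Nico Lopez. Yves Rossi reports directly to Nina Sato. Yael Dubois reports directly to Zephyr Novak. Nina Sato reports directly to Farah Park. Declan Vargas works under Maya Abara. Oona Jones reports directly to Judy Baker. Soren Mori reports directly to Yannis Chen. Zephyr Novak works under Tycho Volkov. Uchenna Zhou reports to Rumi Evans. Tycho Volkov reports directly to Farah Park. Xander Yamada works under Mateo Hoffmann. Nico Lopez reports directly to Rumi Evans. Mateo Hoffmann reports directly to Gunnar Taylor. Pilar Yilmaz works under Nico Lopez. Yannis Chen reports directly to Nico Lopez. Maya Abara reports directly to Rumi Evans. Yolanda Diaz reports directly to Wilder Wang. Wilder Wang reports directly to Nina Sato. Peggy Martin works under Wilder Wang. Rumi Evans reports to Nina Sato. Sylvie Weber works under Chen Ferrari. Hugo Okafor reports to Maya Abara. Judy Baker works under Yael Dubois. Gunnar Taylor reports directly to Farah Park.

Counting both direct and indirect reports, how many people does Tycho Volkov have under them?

Tycho Volkov directly manages Zephyr Novak. Under Zephyr Novak: Yael Dubois, Judy Baker, Oona Jones (3). That's 4 in total.

4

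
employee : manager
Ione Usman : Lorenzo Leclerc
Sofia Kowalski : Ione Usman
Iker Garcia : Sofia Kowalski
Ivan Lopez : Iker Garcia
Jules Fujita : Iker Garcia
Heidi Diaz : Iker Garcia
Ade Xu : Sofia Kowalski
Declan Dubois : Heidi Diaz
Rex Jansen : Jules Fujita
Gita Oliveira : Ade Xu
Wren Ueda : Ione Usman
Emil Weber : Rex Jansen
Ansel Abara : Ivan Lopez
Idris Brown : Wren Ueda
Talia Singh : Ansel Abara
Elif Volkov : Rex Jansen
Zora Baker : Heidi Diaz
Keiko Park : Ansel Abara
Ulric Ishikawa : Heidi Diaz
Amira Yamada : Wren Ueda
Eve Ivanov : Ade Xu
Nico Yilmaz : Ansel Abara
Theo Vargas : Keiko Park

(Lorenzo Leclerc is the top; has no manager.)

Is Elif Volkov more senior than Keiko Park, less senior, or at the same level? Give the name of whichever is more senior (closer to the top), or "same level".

same level

Both Elif Volkov and Keiko Park are 6 levels below Lorenzo Leclerc.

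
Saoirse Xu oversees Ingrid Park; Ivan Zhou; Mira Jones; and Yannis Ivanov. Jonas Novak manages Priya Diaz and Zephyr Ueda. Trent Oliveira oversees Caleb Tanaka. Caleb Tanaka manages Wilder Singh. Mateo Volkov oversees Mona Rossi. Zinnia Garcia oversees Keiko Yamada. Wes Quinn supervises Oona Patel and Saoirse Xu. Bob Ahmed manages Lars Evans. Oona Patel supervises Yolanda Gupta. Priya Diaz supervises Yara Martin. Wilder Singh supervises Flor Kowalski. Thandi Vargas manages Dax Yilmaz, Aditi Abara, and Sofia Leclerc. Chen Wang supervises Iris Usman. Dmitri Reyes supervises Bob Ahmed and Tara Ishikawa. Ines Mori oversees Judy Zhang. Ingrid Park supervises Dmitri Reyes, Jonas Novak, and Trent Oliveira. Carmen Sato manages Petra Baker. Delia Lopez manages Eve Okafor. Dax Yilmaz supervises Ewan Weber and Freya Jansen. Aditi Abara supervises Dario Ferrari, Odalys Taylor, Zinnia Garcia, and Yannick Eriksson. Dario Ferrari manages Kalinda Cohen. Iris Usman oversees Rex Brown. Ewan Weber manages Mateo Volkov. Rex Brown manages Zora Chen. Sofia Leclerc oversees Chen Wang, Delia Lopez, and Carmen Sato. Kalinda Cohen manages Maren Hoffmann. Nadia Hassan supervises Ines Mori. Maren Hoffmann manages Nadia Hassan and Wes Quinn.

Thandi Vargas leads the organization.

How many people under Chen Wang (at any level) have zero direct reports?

The only person in Chen Wang's organization with no one reporting to them is Zora Chen. That is 1.

1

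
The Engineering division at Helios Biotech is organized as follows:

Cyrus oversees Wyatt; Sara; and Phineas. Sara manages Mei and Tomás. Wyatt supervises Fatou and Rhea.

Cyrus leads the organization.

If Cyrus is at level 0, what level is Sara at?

Chain from Sara up to Cyrus: Sara → Cyrus. That is 1 step up, so Sara is 1 level below Cyrus.

1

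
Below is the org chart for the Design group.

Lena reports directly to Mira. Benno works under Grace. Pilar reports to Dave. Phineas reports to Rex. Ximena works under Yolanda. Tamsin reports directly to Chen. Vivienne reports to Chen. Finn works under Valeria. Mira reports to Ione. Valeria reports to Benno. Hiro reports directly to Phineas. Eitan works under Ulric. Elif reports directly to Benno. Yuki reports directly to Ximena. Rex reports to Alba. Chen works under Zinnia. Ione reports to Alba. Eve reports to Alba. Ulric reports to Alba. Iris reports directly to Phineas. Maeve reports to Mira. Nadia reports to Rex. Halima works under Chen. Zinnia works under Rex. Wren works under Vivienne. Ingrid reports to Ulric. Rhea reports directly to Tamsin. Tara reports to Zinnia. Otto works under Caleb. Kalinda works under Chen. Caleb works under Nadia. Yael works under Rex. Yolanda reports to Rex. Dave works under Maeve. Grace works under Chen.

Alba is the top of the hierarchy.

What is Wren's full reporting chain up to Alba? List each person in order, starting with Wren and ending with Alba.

Wren -> Vivienne -> Chen -> Zinnia -> Rex -> Alba

Wren reports to Vivienne. Vivienne reports to Chen. Chen reports to Zinnia. Zinnia reports to Rex. Rex reports to Alba. Alba is at the top.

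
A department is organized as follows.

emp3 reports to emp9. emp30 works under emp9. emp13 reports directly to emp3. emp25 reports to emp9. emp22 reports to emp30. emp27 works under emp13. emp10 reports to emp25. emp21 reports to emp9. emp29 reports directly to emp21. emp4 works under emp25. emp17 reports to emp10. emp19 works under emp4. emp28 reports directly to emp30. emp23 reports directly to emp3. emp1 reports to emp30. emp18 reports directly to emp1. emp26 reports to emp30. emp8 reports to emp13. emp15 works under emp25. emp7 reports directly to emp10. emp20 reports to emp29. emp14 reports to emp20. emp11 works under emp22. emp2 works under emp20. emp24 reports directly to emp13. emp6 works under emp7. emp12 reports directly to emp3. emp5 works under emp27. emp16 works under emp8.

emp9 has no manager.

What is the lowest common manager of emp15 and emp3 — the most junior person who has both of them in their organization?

emp15's chain of managers is emp25, emp9. emp3's chain of managers is emp9. The first manager that appears in both chains is emp9.

emp9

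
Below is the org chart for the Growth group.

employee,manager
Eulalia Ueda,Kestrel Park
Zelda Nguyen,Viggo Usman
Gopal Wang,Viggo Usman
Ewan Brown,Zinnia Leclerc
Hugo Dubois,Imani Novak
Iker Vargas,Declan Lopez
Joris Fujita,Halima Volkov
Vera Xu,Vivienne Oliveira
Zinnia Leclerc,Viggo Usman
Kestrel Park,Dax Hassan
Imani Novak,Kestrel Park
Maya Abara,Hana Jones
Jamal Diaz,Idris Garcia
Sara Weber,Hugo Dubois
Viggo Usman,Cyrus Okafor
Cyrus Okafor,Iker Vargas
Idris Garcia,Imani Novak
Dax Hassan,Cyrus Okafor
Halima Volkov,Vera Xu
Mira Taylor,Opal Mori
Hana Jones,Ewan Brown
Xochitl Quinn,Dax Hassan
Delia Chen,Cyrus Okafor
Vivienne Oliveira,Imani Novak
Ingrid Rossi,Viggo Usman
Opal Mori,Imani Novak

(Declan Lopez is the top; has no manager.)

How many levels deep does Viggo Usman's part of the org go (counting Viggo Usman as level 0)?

4

The longest chain under Viggo Usman runs Viggo Usman → Zinnia Leclerc → Ewan Brown → Hana Jones → Maya Abara, which is 4 levels below Viggo Usman.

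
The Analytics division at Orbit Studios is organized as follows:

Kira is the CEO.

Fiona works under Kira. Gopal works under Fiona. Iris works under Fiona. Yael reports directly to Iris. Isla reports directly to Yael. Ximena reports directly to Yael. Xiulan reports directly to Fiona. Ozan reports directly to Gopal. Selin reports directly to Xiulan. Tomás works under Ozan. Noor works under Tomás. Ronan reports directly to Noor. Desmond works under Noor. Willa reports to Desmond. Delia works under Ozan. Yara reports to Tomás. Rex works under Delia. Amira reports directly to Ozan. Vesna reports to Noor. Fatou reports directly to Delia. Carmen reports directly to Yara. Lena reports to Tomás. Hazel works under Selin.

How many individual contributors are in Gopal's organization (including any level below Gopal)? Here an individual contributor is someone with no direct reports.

8

The people in Gopal's organization with no one reporting to them are Amira, Fatou, Rex, Lena, Carmen, Vesna, Willa, Ronan. That is 8.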